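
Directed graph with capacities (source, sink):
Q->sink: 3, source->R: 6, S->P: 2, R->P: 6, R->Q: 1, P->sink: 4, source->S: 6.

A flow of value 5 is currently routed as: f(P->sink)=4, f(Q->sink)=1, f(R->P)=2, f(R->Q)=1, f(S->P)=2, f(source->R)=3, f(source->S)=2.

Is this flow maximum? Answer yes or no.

Residual reachable from source: {P, R, S, source}; sink is not reachable.
Saturated cut: R->Q, P->sink with total capacity 5 = current flow value. Flow is maximum.

Yes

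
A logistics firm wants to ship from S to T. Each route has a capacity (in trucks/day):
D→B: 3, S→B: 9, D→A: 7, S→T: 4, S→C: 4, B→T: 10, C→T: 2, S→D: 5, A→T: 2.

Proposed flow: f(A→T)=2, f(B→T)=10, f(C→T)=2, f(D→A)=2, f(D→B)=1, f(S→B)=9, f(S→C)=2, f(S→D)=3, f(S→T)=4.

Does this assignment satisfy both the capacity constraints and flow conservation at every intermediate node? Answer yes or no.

Every edge has 0 ≤ f(e) ≤ cap(e).
At each intermediate node, inflow equals outflow.

Yes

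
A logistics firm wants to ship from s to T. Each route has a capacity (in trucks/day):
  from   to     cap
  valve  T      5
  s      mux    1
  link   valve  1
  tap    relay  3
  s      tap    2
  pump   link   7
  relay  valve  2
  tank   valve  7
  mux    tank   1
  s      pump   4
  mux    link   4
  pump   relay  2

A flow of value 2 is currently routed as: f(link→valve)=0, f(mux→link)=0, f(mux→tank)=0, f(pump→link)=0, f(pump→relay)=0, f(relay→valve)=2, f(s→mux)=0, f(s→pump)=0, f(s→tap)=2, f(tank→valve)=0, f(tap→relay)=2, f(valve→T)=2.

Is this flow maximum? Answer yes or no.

Residual path s→mux→link→valve→T has bottleneck 1 > 0.
Pushing 1 along it raises the flow to 3, so the given flow is not maximum.

No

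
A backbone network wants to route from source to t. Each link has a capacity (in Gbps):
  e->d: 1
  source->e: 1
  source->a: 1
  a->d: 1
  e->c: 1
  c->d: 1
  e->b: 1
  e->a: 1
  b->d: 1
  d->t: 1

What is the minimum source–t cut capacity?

1

Max flow = 1 (via 1 augmenting path).
In the residual at optimum, the set reachable from source is {a, b, c, d, e, source}.
Cut edges: d->t (cap 1). Sum = 1.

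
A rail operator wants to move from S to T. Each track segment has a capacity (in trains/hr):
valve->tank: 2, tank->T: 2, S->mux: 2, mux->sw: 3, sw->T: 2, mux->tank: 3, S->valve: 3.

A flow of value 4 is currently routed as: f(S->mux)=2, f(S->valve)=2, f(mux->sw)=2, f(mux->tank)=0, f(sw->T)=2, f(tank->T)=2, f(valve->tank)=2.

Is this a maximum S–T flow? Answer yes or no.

Yes

Residual reachable from S: {S, valve}; T is not reachable.
Saturated cut: S->mux, valve->tank with total capacity 4 = current flow value. Flow is maximum.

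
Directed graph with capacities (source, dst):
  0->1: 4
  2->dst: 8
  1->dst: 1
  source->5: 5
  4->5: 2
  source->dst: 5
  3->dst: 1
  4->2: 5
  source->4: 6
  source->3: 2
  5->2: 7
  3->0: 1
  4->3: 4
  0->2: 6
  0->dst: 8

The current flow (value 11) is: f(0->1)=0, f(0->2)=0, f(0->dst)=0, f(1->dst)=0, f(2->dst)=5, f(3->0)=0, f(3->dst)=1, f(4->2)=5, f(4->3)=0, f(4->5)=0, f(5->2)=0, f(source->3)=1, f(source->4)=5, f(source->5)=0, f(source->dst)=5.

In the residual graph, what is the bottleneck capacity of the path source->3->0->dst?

1

Residual capacities along the path: source->3: 1, 3->0: 1, 0->dst: 8.
Minimum is 1.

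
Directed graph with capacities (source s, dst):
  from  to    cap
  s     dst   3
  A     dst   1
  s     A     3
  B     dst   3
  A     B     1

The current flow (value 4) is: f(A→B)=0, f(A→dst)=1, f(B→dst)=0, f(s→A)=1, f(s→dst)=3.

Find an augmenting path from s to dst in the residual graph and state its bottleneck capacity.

s→A→B→dst, bottleneck 1

Residual along s→A→B→dst: s→A: 2, A→B: 1, B→dst: 3.
Bottleneck = min = 1.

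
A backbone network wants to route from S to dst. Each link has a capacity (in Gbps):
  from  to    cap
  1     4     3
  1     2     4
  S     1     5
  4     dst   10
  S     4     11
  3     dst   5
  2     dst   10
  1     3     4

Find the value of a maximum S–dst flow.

15

Augment S→4→dst: bottleneck 10. Total 10.
Augment S→1→3→dst: bottleneck 4. Total 14.
Augment S→1→2→dst: bottleneck 1. Total 15.
No augmenting path remains in the residual graph.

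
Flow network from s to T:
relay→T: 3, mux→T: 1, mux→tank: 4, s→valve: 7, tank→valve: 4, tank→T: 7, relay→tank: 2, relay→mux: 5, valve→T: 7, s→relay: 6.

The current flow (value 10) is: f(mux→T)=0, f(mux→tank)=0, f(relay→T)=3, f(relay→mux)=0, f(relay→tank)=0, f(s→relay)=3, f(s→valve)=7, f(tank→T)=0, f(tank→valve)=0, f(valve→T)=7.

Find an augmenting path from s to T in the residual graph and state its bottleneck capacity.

Residual along s→relay→mux→T: s→relay: 3, relay→mux: 5, mux→T: 1.
Bottleneck = min = 1.

s→relay→mux→T, bottleneck 1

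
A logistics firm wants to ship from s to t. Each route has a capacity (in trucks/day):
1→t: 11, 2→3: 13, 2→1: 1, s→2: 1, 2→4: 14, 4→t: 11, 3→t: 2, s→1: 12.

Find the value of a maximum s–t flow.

Augment s→1→t: bottleneck 11. Total 11.
Augment s→2→4→t: bottleneck 1. Total 12.
No augmenting path remains in the residual graph.

12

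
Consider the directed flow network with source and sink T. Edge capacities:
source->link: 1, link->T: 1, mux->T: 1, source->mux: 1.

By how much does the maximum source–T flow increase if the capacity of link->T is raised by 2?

Original max flow = 2.
Edge link->T does not cross the min cut (source side {source}), so extra capacity there cannot help.
New max flow = 2. Increase = 0.

0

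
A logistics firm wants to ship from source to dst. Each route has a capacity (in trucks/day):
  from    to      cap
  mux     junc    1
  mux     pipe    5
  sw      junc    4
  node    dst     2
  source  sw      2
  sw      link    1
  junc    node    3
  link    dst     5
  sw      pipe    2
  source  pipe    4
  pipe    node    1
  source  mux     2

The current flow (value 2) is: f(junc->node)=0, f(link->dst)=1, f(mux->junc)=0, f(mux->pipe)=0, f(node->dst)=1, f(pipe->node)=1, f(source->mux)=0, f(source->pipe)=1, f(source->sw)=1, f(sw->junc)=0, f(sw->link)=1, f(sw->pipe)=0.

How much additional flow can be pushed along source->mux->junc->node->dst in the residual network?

1

Residual capacities along the path: source->mux: 2, mux->junc: 1, junc->node: 3, node->dst: 1.
Minimum is 1.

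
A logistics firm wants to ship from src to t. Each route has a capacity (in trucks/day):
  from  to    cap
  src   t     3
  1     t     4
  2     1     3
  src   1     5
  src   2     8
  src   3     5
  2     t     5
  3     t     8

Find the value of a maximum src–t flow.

Augment src→t: bottleneck 3. Total 3.
Augment src→3→t: bottleneck 5. Total 8.
Augment src→2→t: bottleneck 5. Total 13.
Augment src→1→t: bottleneck 4. Total 17.
No augmenting path remains in the residual graph.

17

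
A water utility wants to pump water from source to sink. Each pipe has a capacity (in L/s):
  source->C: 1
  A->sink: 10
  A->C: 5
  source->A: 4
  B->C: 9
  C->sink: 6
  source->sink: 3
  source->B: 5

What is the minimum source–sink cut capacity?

13

Max flow = 13 (via 4 augmenting paths).
In the residual at optimum, the set reachable from source is {source}.
Cut edges: source->A (cap 4), source->B (cap 5), source->C (cap 1), source->sink (cap 3). Sum = 13.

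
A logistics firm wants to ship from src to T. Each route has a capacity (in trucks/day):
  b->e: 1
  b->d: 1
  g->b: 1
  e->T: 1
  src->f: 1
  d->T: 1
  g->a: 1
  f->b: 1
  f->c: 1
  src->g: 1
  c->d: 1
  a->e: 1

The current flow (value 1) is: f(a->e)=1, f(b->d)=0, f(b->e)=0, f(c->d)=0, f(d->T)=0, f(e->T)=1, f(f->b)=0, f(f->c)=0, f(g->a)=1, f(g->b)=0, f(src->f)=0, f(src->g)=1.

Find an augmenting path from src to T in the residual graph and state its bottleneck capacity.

src->f->b->d->T, bottleneck 1

Residual along src->f->b->d->T: src->f: 1, f->b: 1, b->d: 1, d->T: 1.
Bottleneck = min = 1.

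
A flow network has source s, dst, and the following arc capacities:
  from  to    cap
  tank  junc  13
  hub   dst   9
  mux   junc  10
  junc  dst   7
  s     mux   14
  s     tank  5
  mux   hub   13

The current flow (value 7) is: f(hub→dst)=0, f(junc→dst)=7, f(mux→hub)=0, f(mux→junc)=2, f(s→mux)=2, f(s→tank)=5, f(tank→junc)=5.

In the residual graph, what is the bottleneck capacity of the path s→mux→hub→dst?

9

Residual capacities along the path: s→mux: 12, mux→hub: 13, hub→dst: 9.
Minimum is 9.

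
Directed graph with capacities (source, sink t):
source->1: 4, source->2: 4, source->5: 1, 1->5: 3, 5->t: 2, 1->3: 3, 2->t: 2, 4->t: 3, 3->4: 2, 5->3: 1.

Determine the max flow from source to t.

6

Augment source->5->t: bottleneck 1. Total 1.
Augment source->2->t: bottleneck 2. Total 3.
Augment source->1->5->t: bottleneck 1. Total 4.
Augment source->1->3->4->t: bottleneck 2. Total 6.
No augmenting path remains in the residual graph.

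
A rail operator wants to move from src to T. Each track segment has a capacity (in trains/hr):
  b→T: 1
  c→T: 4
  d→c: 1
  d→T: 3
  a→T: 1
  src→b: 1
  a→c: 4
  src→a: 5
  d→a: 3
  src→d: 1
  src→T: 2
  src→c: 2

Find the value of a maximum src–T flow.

9

Augment src→T: bottleneck 2. Total 2.
Augment src→b→T: bottleneck 1. Total 3.
Augment src→d→T: bottleneck 1. Total 4.
Augment src→a→T: bottleneck 1. Total 5.
Augment src→c→T: bottleneck 2. Total 7.
Augment src→a→c→T: bottleneck 2. Total 9.
No augmenting path remains in the residual graph.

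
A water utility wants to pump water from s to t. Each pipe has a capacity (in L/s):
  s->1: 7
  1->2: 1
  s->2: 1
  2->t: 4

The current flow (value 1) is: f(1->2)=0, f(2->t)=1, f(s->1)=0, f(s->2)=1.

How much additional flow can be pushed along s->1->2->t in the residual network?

1

Residual capacities along the path: s->1: 7, 1->2: 1, 2->t: 3.
Minimum is 1.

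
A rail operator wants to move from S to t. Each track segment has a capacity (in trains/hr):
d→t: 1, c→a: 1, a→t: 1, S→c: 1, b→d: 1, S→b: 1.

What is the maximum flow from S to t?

2

Augment S→b→d→t: bottleneck 1. Total 1.
Augment S→c→a→t: bottleneck 1. Total 2.
No augmenting path remains in the residual graph.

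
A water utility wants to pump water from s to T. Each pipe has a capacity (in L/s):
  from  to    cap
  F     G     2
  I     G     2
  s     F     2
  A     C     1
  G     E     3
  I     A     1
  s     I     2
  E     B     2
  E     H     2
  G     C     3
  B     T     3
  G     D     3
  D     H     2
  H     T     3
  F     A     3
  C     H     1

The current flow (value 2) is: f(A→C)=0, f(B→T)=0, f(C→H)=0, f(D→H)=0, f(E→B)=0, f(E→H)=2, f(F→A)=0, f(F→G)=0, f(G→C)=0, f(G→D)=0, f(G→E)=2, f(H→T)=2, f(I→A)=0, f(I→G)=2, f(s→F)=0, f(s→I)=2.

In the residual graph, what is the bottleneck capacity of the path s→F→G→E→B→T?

Residual capacities along the path: s→F: 2, F→G: 2, G→E: 1, E→B: 2, B→T: 3.
Minimum is 1.

1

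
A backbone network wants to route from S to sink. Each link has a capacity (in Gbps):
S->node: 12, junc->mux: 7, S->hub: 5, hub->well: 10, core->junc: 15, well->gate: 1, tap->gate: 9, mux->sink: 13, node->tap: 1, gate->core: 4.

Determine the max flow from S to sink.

2

Augment S->node->tap->gate->core->junc->mux->sink: bottleneck 1. Total 1.
Augment S->hub->well->gate->core->junc->mux->sink: bottleneck 1. Total 2.
No augmenting path remains in the residual graph.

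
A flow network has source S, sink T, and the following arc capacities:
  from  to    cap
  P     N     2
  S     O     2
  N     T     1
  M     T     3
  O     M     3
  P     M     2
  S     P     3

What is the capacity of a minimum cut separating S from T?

4

Max flow = 4 (via 3 augmenting paths).
In the residual at optimum, the set reachable from S is {M, N, O, P, S}.
Cut edges: N->T (cap 1), M->T (cap 3). Sum = 4.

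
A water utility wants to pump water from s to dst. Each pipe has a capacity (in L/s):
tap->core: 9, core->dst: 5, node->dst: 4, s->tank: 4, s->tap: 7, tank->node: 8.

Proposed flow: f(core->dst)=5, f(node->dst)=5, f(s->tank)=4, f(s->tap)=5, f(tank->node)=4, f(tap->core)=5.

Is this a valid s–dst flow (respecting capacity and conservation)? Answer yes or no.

Capacity violated on node->dst: flow 5 > capacity 4.

No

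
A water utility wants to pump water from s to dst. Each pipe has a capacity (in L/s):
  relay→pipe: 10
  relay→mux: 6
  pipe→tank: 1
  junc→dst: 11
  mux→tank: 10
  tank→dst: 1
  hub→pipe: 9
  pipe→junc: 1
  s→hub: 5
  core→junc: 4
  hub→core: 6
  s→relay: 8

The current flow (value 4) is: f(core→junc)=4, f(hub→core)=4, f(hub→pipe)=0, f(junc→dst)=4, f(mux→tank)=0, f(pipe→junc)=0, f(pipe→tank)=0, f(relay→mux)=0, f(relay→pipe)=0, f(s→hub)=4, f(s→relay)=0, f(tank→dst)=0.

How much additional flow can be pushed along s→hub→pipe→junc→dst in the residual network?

1

Residual capacities along the path: s→hub: 1, hub→pipe: 9, pipe→junc: 1, junc→dst: 7.
Minimum is 1.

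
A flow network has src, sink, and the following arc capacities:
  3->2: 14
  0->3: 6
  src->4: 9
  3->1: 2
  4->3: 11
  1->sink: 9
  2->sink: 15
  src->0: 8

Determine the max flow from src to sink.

Augment src->4->3->1->sink: bottleneck 2. Total 2.
Augment src->4->3->2->sink: bottleneck 7. Total 9.
Augment src->0->3->2->sink: bottleneck 6. Total 15.
No augmenting path remains in the residual graph.

15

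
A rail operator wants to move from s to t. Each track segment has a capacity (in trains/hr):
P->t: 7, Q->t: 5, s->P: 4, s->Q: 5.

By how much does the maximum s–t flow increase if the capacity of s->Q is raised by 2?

Original max flow = 9.
Even with extra capacity on s->Q, another cut of capacity 9 remains binding.
New max flow = 9. Increase = 0.

0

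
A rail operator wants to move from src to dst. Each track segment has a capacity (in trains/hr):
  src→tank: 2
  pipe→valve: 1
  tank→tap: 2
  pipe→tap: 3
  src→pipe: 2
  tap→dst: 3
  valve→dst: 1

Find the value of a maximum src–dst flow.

4

Augment src→pipe→valve→dst: bottleneck 1. Total 1.
Augment src→pipe→tap→dst: bottleneck 1. Total 2.
Augment src→tank→tap→dst: bottleneck 2. Total 4.
No augmenting path remains in the residual graph.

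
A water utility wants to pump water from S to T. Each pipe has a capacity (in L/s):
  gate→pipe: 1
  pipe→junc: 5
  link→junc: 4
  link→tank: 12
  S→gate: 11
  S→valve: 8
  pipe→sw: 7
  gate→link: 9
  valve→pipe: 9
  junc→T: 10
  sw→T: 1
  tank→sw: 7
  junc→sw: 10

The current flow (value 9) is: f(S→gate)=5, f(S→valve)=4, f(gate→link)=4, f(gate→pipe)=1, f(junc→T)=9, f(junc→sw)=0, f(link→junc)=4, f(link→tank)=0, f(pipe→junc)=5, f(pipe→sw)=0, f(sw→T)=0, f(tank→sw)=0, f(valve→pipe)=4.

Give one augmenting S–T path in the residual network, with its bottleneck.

Residual along S→valve→pipe→sw→T: S→valve: 4, valve→pipe: 5, pipe→sw: 7, sw→T: 1.
Bottleneck = min = 1.

S→valve→pipe→sw→T, bottleneck 1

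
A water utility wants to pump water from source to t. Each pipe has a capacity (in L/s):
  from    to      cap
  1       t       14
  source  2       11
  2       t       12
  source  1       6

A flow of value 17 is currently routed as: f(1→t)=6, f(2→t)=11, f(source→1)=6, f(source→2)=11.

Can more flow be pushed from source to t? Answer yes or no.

No

Residual reachable from source: {source}; t is not reachable.
Saturated cut: source→2, source→1 with total capacity 17 = current flow value. Flow is maximum.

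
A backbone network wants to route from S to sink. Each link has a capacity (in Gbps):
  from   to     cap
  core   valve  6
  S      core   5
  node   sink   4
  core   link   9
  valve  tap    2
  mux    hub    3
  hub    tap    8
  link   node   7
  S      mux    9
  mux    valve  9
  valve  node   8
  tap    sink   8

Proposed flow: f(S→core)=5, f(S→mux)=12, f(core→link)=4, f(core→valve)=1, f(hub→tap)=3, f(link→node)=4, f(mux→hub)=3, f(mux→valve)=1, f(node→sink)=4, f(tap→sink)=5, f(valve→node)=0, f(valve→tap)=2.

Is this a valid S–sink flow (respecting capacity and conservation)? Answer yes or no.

No

Capacity violated on S→mux: flow 12 > capacity 9.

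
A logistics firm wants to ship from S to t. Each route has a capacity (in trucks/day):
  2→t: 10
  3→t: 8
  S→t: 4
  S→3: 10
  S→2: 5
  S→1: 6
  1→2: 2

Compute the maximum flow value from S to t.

Augment S→t: bottleneck 4. Total 4.
Augment S→3→t: bottleneck 8. Total 12.
Augment S→2→t: bottleneck 5. Total 17.
Augment S→1→2→t: bottleneck 2. Total 19.
No augmenting path remains in the residual graph.

19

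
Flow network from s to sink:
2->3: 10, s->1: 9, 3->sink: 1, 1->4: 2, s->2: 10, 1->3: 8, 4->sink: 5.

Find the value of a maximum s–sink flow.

Augment s->1->4->sink: bottleneck 2. Total 2.
Augment s->1->3->sink: bottleneck 1. Total 3.
No augmenting path remains in the residual graph.

3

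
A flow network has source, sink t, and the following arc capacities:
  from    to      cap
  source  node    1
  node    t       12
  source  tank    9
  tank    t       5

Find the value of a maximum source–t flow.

Augment source→tank→t: bottleneck 5. Total 5.
Augment source→node→t: bottleneck 1. Total 6.
No augmenting path remains in the residual graph.

6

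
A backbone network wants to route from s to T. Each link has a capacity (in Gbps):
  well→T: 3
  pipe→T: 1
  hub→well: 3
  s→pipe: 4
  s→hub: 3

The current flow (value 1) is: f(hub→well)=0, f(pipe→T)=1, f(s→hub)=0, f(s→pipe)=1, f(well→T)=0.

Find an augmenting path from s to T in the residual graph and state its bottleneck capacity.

Residual along s→hub→well→T: s→hub: 3, hub→well: 3, well→T: 3.
Bottleneck = min = 3.

s→hub→well→T, bottleneck 3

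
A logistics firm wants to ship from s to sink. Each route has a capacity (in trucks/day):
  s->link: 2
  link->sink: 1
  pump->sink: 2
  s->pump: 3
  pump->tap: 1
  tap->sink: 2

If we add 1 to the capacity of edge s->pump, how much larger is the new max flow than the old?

Original max flow = 4.
Even with extra capacity on s->pump, another cut of capacity 4 remains binding.
New max flow = 4. Increase = 0.

0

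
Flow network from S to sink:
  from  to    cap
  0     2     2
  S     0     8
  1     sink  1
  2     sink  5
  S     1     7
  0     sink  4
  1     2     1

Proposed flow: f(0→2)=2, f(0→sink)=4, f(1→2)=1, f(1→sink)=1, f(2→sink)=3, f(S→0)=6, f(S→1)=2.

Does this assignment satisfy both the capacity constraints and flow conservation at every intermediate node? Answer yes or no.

Yes

Every edge has 0 ≤ f(e) ≤ cap(e).
At each intermediate node, inflow equals outflow.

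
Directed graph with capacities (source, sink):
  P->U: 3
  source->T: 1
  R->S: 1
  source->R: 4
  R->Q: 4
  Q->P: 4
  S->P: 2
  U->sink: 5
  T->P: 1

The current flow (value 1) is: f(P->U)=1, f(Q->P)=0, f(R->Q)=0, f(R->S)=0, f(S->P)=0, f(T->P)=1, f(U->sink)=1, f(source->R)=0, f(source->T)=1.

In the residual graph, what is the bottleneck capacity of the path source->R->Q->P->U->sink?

Residual capacities along the path: source->R: 4, R->Q: 4, Q->P: 4, P->U: 2, U->sink: 4.
Minimum is 2.

2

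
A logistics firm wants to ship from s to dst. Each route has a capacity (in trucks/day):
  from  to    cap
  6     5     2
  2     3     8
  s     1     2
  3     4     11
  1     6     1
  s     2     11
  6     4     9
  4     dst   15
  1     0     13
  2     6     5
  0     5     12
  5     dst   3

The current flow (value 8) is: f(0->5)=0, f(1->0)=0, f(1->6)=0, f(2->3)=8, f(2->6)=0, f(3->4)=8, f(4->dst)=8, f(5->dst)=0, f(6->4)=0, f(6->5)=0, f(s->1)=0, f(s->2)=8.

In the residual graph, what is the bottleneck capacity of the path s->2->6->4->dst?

Residual capacities along the path: s->2: 3, 2->6: 5, 6->4: 9, 4->dst: 7.
Minimum is 3.

3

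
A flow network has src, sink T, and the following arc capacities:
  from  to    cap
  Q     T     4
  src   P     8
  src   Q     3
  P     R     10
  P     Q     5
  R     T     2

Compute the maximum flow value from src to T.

Augment src->Q->T: bottleneck 3. Total 3.
Augment src->P->Q->T: bottleneck 1. Total 4.
Augment src->P->R->T: bottleneck 2. Total 6.
No augmenting path remains in the residual graph.

6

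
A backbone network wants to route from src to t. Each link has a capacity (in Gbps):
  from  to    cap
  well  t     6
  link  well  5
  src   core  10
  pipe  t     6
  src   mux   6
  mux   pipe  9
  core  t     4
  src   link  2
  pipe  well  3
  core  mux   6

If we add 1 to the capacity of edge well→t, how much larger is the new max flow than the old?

0

Original max flow = 15.
Edge well→t does not cross the min cut (source side {core, mux, src}), so extra capacity there cannot help.
New max flow = 15. Increase = 0.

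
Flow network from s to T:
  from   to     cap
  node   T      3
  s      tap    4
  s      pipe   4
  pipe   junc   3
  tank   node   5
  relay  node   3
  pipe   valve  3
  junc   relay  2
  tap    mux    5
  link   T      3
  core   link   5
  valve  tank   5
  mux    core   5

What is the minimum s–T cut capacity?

6

Max flow = 6 (via 2 augmenting paths).
In the residual at optimum, the set reachable from s is {core, junc, link, mux, node, pipe, relay, s, tank, tap, valve}.
Cut edges: link→T (cap 3), node→T (cap 3). Sum = 6.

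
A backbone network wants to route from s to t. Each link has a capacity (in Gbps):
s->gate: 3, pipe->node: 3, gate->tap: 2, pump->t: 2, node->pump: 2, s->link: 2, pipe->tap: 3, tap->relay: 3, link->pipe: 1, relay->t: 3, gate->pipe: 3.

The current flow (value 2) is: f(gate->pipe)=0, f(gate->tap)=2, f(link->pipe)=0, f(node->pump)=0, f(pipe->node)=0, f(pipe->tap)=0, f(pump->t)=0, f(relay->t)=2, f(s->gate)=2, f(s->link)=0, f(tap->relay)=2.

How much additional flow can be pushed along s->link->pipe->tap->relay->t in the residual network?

Residual capacities along the path: s->link: 2, link->pipe: 1, pipe->tap: 3, tap->relay: 1, relay->t: 1.
Minimum is 1.

1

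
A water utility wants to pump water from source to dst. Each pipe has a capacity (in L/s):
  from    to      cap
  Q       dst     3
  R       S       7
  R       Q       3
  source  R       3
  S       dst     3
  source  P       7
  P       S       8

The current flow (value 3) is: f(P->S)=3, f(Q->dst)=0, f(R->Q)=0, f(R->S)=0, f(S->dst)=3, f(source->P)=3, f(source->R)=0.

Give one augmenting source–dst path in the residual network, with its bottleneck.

Residual along source->R->Q->dst: source->R: 3, R->Q: 3, Q->dst: 3.
Bottleneck = min = 3.

source->R->Q->dst, bottleneck 3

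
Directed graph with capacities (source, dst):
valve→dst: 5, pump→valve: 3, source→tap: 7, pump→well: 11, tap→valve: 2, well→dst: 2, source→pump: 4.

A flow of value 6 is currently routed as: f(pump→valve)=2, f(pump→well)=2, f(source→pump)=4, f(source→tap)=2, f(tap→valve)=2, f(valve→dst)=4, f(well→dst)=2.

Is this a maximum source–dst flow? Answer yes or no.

Yes

Residual reachable from source: {source, tap}; dst is not reachable.
Saturated cut: source→pump, tap→valve with total capacity 6 = current flow value. Flow is maximum.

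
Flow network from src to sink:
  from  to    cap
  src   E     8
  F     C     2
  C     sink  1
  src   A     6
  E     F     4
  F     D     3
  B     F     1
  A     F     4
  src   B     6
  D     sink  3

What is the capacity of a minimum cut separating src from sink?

Max flow = 4 (via 2 augmenting paths).
In the residual at optimum, the set reachable from src is {A, B, C, E, F, src}.
Cut edges: F→D (cap 3), C→sink (cap 1). Sum = 4.

4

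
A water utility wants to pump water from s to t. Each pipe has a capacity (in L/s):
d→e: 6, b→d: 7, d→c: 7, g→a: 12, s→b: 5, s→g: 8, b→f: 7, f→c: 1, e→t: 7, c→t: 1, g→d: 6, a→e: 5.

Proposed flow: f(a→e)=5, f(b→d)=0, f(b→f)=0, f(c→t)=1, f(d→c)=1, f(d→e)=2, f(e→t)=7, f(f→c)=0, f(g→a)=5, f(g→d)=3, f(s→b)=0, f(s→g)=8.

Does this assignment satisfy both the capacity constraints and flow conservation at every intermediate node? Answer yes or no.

Every edge has 0 ≤ f(e) ≤ cap(e).
At each intermediate node, inflow equals outflow.

Yes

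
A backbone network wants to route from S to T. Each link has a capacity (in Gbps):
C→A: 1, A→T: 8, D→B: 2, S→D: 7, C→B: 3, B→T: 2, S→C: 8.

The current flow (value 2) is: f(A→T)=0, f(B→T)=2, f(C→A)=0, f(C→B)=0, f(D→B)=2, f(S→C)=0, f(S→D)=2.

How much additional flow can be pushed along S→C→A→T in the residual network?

1

Residual capacities along the path: S→C: 8, C→A: 1, A→T: 8.
Minimum is 1.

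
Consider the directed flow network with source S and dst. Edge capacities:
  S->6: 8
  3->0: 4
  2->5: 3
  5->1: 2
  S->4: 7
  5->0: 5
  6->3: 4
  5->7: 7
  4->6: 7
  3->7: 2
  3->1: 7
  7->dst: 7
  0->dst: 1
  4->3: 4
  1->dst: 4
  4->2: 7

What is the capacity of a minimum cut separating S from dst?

10

Max flow = 10 (via 5 augmenting paths).
In the residual at optimum, the set reachable from S is {0, 1, 2, 3, 4, 6, S}.
Cut edges: 2->5 (cap 3), 3->7 (cap 2), 0->dst (cap 1), 1->dst (cap 4). Sum = 10.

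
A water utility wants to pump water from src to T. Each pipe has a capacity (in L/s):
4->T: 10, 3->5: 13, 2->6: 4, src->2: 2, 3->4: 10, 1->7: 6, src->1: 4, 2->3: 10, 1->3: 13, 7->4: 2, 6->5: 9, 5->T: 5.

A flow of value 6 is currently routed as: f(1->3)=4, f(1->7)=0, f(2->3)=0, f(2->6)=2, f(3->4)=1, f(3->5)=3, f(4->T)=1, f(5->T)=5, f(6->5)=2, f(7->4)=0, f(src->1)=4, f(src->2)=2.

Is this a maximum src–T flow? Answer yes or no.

Yes

Residual reachable from src: {src}; T is not reachable.
Saturated cut: src->2, src->1 with total capacity 6 = current flow value. Flow is maximum.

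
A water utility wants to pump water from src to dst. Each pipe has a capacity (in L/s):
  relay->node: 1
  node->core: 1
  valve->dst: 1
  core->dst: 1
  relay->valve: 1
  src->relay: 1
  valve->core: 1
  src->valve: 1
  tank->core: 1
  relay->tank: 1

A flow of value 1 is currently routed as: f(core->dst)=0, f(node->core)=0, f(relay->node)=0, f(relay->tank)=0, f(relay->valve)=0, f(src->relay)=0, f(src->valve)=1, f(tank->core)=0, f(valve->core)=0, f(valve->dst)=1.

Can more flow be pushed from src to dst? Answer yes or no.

Yes

Residual path src->relay->node->core->dst has bottleneck 1 > 0.
Pushing 1 along it raises the flow to 2, so the given flow is not maximum.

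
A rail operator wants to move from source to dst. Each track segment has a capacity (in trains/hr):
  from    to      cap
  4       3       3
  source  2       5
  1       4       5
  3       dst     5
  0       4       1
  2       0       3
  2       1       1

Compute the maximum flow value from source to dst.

2

Augment source→2→1→4→3→dst: bottleneck 1. Total 1.
Augment source→2→0→4→3→dst: bottleneck 1. Total 2.
No augmenting path remains in the residual graph.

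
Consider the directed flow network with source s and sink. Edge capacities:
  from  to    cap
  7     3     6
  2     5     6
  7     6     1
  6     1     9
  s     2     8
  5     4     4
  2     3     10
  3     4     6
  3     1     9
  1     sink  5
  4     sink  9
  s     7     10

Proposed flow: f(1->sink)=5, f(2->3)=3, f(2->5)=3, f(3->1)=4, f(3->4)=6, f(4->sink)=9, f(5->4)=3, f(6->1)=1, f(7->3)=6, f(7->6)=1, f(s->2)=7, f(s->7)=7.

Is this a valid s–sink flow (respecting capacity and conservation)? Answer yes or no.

Conservation fails at 2: inflow 7 ≠ outflow 6.

No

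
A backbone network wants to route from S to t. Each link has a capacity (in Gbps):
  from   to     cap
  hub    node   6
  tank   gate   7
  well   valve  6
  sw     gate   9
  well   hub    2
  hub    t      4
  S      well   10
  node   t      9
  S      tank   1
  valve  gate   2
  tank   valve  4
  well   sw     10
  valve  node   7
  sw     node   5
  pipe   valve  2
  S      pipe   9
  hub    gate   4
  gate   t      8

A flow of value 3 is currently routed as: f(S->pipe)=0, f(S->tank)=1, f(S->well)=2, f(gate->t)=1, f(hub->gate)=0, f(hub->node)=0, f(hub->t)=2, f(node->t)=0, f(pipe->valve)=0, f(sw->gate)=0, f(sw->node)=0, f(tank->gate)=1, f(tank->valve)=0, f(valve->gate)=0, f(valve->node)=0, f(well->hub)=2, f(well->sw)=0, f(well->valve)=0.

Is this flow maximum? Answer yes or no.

No

Residual path S->pipe->valve->node->t has bottleneck 2 > 0.
Pushing 2 along it raises the flow to 5, so the given flow is not maximum.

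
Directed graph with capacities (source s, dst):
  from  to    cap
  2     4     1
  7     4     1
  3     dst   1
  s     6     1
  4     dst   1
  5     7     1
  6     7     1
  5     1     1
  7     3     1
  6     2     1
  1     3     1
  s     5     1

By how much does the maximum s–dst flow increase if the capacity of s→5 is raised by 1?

0

Original max flow = 2.
Even with extra capacity on s→5, another cut of capacity 2 remains binding.
New max flow = 2. Increase = 0.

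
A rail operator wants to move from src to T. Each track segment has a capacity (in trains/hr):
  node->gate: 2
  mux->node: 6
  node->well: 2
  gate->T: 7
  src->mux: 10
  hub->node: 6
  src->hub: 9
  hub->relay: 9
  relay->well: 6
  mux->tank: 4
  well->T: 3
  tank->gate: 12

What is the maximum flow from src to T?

9

Augment src->hub->relay->well->T: bottleneck 3. Total 3.
Augment src->hub->node->gate->T: bottleneck 2. Total 5.
Augment src->mux->tank->gate->T: bottleneck 4. Total 9.
No augmenting path remains in the residual graph.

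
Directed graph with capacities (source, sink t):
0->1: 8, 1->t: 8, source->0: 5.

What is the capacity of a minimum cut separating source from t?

Max flow = 5 (via 1 augmenting path).
In the residual at optimum, the set reachable from source is {source}.
Cut edges: source->0 (cap 5). Sum = 5.

5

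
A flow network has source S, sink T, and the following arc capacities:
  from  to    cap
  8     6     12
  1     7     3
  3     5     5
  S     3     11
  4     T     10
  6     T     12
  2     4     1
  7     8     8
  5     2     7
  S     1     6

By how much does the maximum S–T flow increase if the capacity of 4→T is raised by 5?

Original max flow = 4.
Edge 4→T does not cross the min cut (source side {1, 2, 3, 5, S}), so extra capacity there cannot help.
New max flow = 4. Increase = 0.

0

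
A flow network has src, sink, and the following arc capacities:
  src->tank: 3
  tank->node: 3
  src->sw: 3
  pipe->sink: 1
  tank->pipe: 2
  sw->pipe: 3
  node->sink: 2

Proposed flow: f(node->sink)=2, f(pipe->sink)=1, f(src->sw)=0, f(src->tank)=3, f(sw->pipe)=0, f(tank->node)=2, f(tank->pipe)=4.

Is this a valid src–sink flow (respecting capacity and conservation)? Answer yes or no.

No

Capacity violated on tank->pipe: flow 4 > capacity 2.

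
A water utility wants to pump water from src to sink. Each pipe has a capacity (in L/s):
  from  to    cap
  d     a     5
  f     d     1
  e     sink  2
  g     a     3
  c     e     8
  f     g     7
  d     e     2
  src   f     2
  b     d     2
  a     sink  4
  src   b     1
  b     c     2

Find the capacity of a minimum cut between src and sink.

Max flow = 3 (via 3 augmenting paths).
In the residual at optimum, the set reachable from src is {src}.
Cut edges: src→b (cap 1), src→f (cap 2). Sum = 3.

3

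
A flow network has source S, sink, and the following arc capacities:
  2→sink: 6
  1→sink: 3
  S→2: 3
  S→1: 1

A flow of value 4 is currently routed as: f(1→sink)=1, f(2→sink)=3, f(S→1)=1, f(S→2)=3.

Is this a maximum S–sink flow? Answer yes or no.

Yes

Residual reachable from S: {S}; sink is not reachable.
Saturated cut: S→2, S→1 with total capacity 4 = current flow value. Flow is maximum.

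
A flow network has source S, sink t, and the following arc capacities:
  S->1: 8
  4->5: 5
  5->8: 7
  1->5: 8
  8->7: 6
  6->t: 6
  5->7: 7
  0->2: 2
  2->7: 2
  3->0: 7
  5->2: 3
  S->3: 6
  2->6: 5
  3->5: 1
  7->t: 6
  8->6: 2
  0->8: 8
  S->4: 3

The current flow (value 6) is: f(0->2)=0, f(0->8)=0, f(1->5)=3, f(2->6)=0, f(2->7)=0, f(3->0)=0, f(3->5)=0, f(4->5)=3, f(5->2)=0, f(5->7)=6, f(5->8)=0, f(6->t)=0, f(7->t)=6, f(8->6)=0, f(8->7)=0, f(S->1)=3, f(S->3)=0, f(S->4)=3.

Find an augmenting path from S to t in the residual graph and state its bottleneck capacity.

Residual along S->1->5->8->6->t: S->1: 5, 1->5: 5, 5->8: 7, 8->6: 2, 6->t: 6.
Bottleneck = min = 2.

S->1->5->8->6->t, bottleneck 2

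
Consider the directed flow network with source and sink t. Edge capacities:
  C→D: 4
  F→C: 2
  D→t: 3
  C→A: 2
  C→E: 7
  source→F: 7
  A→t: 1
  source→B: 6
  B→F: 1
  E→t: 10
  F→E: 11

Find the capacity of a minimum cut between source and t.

8

Max flow = 8 (via 2 augmenting paths).
In the residual at optimum, the set reachable from source is {B, source}.
Cut edges: source→F (cap 7), B→F (cap 1). Sum = 8.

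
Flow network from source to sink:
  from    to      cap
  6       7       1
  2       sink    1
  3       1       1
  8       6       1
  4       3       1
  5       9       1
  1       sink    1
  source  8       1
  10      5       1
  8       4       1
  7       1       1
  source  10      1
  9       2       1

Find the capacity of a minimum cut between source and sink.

2

Max flow = 2 (via 2 augmenting paths).
In the residual at optimum, the set reachable from source is {source}.
Cut edges: source->10 (cap 1), source->8 (cap 1). Sum = 2.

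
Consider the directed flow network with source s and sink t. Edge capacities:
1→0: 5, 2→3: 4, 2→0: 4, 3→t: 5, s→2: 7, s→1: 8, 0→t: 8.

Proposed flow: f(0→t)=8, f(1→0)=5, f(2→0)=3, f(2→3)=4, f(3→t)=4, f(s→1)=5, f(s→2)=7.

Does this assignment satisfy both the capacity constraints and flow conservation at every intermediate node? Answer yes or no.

Every edge has 0 ≤ f(e) ≤ cap(e).
At each intermediate node, inflow equals outflow.

Yes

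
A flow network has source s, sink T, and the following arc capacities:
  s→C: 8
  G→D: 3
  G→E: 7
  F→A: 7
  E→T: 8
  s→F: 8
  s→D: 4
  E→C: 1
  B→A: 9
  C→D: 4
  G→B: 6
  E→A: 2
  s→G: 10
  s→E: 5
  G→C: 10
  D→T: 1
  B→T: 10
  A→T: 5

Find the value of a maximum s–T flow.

20

Augment s→E→T: bottleneck 5. Total 5.
Augment s→D→T: bottleneck 1. Total 6.
Augment s→G→B→T: bottleneck 6. Total 12.
Augment s→G→E→T: bottleneck 3. Total 15.
Augment s→F→A→T: bottleneck 5. Total 20.
No augmenting path remains in the residual graph.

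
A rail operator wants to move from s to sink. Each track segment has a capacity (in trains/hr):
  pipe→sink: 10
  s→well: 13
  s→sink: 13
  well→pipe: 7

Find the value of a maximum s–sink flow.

20

Augment s→sink: bottleneck 13. Total 13.
Augment s→well→pipe→sink: bottleneck 7. Total 20.
No augmenting path remains in the residual graph.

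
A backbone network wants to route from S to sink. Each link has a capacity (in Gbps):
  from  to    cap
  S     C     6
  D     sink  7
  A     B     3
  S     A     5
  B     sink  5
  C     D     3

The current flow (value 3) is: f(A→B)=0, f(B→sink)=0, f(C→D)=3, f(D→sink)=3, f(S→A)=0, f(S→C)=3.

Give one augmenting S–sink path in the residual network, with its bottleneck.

Residual along S→A→B→sink: S→A: 5, A→B: 3, B→sink: 5.
Bottleneck = min = 3.

S→A→B→sink, bottleneck 3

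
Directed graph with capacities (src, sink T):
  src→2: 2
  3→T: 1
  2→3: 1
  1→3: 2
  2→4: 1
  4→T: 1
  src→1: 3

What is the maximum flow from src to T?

Augment src→2→4→T: bottleneck 1. Total 1.
Augment src→2→3→T: bottleneck 1. Total 2.
No augmenting path remains in the residual graph.

2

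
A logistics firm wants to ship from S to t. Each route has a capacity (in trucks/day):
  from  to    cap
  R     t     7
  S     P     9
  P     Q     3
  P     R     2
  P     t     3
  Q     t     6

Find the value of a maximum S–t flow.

Augment S->P->t: bottleneck 3. Total 3.
Augment S->P->R->t: bottleneck 2. Total 5.
Augment S->P->Q->t: bottleneck 3. Total 8.
No augmenting path remains in the residual graph.

8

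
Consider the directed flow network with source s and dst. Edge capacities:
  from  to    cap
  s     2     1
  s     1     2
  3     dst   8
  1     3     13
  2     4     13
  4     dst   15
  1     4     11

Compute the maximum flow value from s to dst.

Augment s→1→3→dst: bottleneck 2. Total 2.
Augment s→2→4→dst: bottleneck 1. Total 3.
No augmenting path remains in the residual graph.

3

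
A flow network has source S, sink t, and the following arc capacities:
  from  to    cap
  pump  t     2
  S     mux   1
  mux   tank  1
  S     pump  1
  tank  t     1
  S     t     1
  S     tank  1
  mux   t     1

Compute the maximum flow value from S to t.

Augment S→t: bottleneck 1. Total 1.
Augment S→mux→t: bottleneck 1. Total 2.
Augment S→tank→t: bottleneck 1. Total 3.
Augment S→pump→t: bottleneck 1. Total 4.
No augmenting path remains in the residual graph.

4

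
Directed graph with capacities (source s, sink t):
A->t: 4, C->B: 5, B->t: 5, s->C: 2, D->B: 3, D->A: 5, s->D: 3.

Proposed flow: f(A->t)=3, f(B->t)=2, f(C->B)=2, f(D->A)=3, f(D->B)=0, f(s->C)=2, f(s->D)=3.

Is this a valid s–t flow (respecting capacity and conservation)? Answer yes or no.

Every edge has 0 ≤ f(e) ≤ cap(e).
At each intermediate node, inflow equals outflow.

Yes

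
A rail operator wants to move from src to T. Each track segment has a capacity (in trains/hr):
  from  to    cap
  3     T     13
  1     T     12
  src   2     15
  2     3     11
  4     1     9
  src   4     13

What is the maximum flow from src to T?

20

Augment src→2→3→T: bottleneck 11. Total 11.
Augment src→4→1→T: bottleneck 9. Total 20.
No augmenting path remains in the residual graph.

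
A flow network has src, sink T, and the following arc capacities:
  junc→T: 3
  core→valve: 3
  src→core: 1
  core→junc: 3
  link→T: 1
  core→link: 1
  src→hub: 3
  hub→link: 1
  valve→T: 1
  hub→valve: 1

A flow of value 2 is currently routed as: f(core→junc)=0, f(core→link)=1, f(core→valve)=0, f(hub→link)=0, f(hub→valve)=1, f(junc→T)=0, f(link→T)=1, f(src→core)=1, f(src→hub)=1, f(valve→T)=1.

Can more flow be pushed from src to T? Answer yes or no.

Residual path src→hub→link→core→junc→T has bottleneck 1 > 0.
Pushing 1 along it raises the flow to 3, so the given flow is not maximum.

Yes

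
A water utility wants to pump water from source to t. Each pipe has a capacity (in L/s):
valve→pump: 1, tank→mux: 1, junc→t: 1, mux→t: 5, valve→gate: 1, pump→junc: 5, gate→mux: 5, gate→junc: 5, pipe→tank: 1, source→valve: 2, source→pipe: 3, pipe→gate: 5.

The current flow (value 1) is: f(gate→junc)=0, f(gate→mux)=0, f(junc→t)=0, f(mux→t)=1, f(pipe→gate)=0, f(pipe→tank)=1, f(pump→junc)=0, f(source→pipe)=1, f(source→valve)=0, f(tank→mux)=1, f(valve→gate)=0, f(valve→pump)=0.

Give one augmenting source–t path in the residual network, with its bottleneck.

source→pipe→gate→mux→t, bottleneck 2

Residual along source→pipe→gate→mux→t: source→pipe: 2, pipe→gate: 5, gate→mux: 5, mux→t: 4.
Bottleneck = min = 2.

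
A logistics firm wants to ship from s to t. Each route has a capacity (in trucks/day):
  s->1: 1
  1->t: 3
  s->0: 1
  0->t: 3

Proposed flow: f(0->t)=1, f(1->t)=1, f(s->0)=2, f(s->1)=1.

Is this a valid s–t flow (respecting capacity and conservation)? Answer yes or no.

No

Capacity violated on s->0: flow 2 > capacity 1.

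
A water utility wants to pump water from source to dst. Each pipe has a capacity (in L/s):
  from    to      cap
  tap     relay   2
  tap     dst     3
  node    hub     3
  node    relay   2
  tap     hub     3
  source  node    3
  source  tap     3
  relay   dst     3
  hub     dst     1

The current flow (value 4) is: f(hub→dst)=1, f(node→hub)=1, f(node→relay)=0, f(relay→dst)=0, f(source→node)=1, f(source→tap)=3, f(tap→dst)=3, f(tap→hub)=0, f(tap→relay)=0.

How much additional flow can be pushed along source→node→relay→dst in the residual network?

Residual capacities along the path: source→node: 2, node→relay: 2, relay→dst: 3.
Minimum is 2.

2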